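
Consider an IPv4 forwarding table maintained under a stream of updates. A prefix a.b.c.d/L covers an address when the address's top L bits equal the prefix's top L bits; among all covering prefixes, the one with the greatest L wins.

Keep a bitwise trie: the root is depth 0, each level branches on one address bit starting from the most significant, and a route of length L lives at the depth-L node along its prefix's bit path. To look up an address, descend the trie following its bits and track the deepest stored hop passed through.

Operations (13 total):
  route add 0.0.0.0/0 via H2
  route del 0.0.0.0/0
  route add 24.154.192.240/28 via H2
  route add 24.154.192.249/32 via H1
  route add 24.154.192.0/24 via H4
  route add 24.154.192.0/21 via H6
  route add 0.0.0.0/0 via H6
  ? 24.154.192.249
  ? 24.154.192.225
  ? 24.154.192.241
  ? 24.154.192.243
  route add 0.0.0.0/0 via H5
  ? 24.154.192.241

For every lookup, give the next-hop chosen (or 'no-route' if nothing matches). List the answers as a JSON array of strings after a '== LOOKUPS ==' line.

Apply in order:
  + 0.0.0.0/0 (H2) depth=0
  - 0.0.0.0/0 clear@0
  + 24.154.192.240/28 (H2) depth=28
  + 24.154.192.249/32 (H1) depth=32
  + 24.154.192.0/24 (H4) depth=24
  + 24.154.192.0/21 (H6) depth=21
  + 0.0.0.0/0 (H6) depth=0
  ? 24.154.192.249  path d0:H6→d1:-→d2:-→d3:-→d4:-→d5:-→d6:-→d7:-→d8:-→d9:-→d10:-→d11:-→d12:-→d13:-→d14:-→d15:-→d16:-→d17:-→d18:-→d19:-→d20:-→d21:H6→d22:-→d23:-→d24:H4→d25:-→d26:-→d27:-→d28:H2→d29:-→d30:-→d31:-→d32:H1  best=H1
  ? 24.154.192.225  path d0:H6→d1:-→d2:-→d3:-→d4:-→d5:-→d6:-→d7:-→d8:-→d9:-→d10:-→d11:-→d12:-→d13:-→d14:-→d15:-→d16:-→d17:-→d18:-→d19:-→d20:-→d21:H6→d22:-→d23:-→d24:H4→d25:-→d26:-→d27:-  best=H4
  ? 24.154.192.241  path d0:H6→d1:-→d2:-→d3:-→d4:-→d5:-→d6:-→d7:-→d8:-→d9:-→d10:-→d11:-→d12:-→d13:-→d14:-→d15:-→d16:-→d17:-→d18:-→d19:-→d20:-→d21:H6→d22:-→d23:-→d24:H4→d25:-→d26:-→d27:-→d28:H2  best=H2
  ? 24.154.192.243  path d0:H6→d1:-→d2:-→d3:-→d4:-→d5:-→d6:-→d7:-→d8:-→d9:-→d10:-→d11:-→d12:-→d13:-→d14:-→d15:-→d16:-→d17:-→d18:-→d19:-→d20:-→d21:H6→d22:-→d23:-→d24:H4→d25:-→d26:-→d27:-→d28:H2  best=H2
  + 0.0.0.0/0 (H5) depth=0
  ? 24.154.192.241  path d0:H5→d1:-→d2:-→d3:-→d4:-→d5:-→d6:-→d7:-→d8:-→d9:-→d10:-→d11:-→d12:-→d13:-→d14:-→d15:-→d16:-→d17:-→d18:-→d19:-→d20:-→d21:H6→d22:-→d23:-→d24:H4→d25:-→d26:-→d27:-→d28:H2  best=H2

== LOOKUPS ==
["H1","H4","H2","H2","H2"]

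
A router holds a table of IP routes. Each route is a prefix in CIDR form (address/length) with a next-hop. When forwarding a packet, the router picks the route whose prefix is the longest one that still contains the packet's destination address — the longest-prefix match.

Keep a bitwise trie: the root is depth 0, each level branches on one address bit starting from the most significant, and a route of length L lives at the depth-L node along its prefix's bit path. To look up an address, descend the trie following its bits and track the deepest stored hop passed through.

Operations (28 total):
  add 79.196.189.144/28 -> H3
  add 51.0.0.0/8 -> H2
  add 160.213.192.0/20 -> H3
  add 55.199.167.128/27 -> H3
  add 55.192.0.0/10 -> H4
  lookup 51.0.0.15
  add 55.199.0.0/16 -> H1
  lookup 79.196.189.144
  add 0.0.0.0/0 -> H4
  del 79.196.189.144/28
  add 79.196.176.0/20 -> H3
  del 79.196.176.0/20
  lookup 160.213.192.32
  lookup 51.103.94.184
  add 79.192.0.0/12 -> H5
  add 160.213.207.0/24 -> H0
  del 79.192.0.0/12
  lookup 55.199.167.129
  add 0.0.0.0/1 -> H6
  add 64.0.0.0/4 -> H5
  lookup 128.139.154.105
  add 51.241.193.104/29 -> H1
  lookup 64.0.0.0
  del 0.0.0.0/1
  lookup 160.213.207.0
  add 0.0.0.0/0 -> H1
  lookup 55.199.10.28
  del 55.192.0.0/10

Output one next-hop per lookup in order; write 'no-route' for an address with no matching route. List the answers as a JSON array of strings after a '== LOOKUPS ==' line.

Apply in order:
  + 79.196.189.144/28 (H3) depth=28
  + 51.0.0.0/8 (H2) depth=8
  + 160.213.192.0/20 (H3) depth=20
  + 55.199.167.128/27 (H3) depth=27
  + 55.192.0.0/10 (H4) depth=10
  ? 51.0.0.15  path d0:-→d1:-→d2:-→d3:-→d4:-→d5:-→d6:-→d7:-→d8:H2  best=H2
  + 55.199.0.0/16 (H1) depth=16
  ? 79.196.189.144  path d0:-→d1:-→d2:-→d3:-→d4:-→d5:-→d6:-→d7:-→d8:-→d9:-→d10:-→d11:-→d12:-→d13:-→d14:-→d15:-→d16:-→d17:-→d18:-→d19:-→d20:-→d21:-→d22:-→d23:-→d24:-→d25:-→d26:-→d27:-→d28:H3  best=H3
  + 0.0.0.0/0 (H4) depth=0
  - 79.196.189.144/28 clear@28
  + 79.196.176.0/20 (H3) depth=20
  - 79.196.176.0/20 clear@20
  ? 160.213.192.32  path d0:H4→d1:-→d2:-→d3:-→d4:-→d5:-→d6:-→d7:-→d8:-→d9:-→d10:-→d11:-→d12:-→d13:-→d14:-→d15:-→d16:-→d17:-→d18:-→d19:-→d20:H3  best=H3
  ? 51.103.94.184  path d0:H4→d1:-→d2:-→d3:-→d4:-→d5:-→d6:-→d7:-→d8:H2  best=H2
  + 79.192.0.0/12 (H5) depth=12
  + 160.213.207.0/24 (H0) depth=24
  - 79.192.0.0/12 clear@12
  ? 55.199.167.129  path d0:H4→d1:-→d2:-→d3:-→d4:-→d5:-→d6:-→d7:-→d8:-→d9:-→d10:H4→d11:-→d12:-→d13:-→d14:-→d15:-→d16:H1→d17:-→d18:-→d19:-→d20:-→d21:-→d22:-→d23:-→d24:-→d25:-→d26:-→d27:H3  best=H3
  + 0.0.0.0/1 (H6) depth=1
  + 64.0.0.0/4 (H5) depth=4
  ? 128.139.154.105  path d0:H4→d1:-→d2:-  best=H4
  + 51.241.193.104/29 (H1) depth=29
  ? 64.0.0.0  path d0:H4→d1:H6→d2:-→d3:-→d4:H5  best=H5
  - 0.0.0.0/1 clear@1
  ? 160.213.207.0  path d0:H4→d1:-→d2:-→d3:-→d4:-→d5:-→d6:-→d7:-→d8:-→d9:-→d10:-→d11:-→d12:-→d13:-→d14:-→d15:-→d16:-→d17:-→d18:-→d19:-→d20:H3→d21:-→d22:-→d23:-→d24:H0  best=H0
  + 0.0.0.0/0 (H1) depth=0
  ? 55.199.10.28  path d0:H1→d1:-→d2:-→d3:-→d4:-→d5:-→d6:-→d7:-→d8:-→d9:-→d10:H4→d11:-→d12:-→d13:-→d14:-→d15:-→d16:H1  best=H1
  - 55.192.0.0/10 clear@10

== LOOKUPS ==
["H2","H3","H3","H2","H3","H4","H5","H0","H1"]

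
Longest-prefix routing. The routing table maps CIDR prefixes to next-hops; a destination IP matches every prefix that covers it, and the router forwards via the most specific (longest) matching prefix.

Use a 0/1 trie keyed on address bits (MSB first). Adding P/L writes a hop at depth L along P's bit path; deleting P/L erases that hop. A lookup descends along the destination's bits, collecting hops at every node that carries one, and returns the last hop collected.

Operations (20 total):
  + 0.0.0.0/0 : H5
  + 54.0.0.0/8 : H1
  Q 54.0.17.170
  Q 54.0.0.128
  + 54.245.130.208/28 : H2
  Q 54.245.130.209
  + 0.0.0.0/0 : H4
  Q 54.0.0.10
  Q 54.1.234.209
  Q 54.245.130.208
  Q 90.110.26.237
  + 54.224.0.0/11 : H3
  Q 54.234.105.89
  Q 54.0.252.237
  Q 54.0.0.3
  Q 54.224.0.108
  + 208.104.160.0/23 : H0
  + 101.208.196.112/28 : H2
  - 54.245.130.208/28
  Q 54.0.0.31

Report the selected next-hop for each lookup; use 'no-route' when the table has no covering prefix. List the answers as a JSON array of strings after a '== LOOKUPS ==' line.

Apply in order:
  add 0.0.0.0/0 -> H5 at depth 0
  add 54.0.0.0/8 -> H1 at depth 8
  ? 54.0.17.170  path d0:H5→d1:-→d2:-→d3:-→d4:-→d5:-→d6:-→d7:-→d8:H1  best=H1
  ? 54.0.0.128  path d0:H5→d1:-→d2:-→d3:-→d4:-→d5:-→d6:-→d7:-→d8:H1  best=H1
  add 54.245.130.208/28 -> H2 at depth 28
  ? 54.245.130.209  path d0:H5→d1:-→d2:-→d3:-→d4:-→d5:-→d6:-→d7:-→d8:H1→d9:-→d10:-→d11:-→d12:-→d13:-→d14:-→d15:-→d16:-→d17:-→d18:-→d19:-→d20:-→d21:-→d22:-→d23:-→d24:-→d25:-→d26:-→d27:-→d28:H2  best=H2
  add 0.0.0.0/0 -> H4 at depth 0
  ? 54.0.0.10  path d0:H4→d1:-→d2:-→d3:-→d4:-→d5:-→d6:-→d7:-→d8:H1  best=H1
  ? 54.1.234.209  path d0:H4→d1:-→d2:-→d3:-→d4:-→d5:-→d6:-→d7:-→d8:H1  best=H1
  ? 54.245.130.208  path d0:H4→d1:-→d2:-→d3:-→d4:-→d5:-→d6:-→d7:-→d8:H1→d9:-→d10:-→d11:-→d12:-→d13:-→d14:-→d15:-→d16:-→d17:-→d18:-→d19:-→d20:-→d21:-→d22:-→d23:-→d24:-→d25:-→d26:-→d27:-→d28:H2  best=H2
  ? 90.110.26.237  path d0:H4→d1:-  best=H4
  add 54.224.0.0/11 -> H3 at depth 11
  ? 54.234.105.89  path d0:H4→d1:-→d2:-→d3:-→d4:-→d5:-→d6:-→d7:-→d8:H1→d9:-→d10:-→d11:H3  best=H3
  ? 54.0.252.237  path d0:H4→d1:-→d2:-→d3:-→d4:-→d5:-→d6:-→d7:-→d8:H1  best=H1
  ? 54.0.0.3  path d0:H4→d1:-→d2:-→d3:-→d4:-→d5:-→d6:-→d7:-→d8:H1  best=H1
  ? 54.224.0.108  path d0:H4→d1:-→d2:-→d3:-→d4:-→d5:-→d6:-→d7:-→d8:H1→d9:-→d10:-→d11:H3  best=H3
  add 208.104.160.0/23 -> H0 at depth 23
  add 101.208.196.112/28 -> H2 at depth 28
  - 54.245.130.208/28 clear@28
  ? 54.0.0.31  path d0:H4→d1:-→d2:-→d3:-→d4:-→d5:-→d6:-→d7:-→d8:H1  best=H1

== LOOKUPS ==
["H1","H1","H2","H1","H1","H2","H4","H3","H1","H1","H3","H1"]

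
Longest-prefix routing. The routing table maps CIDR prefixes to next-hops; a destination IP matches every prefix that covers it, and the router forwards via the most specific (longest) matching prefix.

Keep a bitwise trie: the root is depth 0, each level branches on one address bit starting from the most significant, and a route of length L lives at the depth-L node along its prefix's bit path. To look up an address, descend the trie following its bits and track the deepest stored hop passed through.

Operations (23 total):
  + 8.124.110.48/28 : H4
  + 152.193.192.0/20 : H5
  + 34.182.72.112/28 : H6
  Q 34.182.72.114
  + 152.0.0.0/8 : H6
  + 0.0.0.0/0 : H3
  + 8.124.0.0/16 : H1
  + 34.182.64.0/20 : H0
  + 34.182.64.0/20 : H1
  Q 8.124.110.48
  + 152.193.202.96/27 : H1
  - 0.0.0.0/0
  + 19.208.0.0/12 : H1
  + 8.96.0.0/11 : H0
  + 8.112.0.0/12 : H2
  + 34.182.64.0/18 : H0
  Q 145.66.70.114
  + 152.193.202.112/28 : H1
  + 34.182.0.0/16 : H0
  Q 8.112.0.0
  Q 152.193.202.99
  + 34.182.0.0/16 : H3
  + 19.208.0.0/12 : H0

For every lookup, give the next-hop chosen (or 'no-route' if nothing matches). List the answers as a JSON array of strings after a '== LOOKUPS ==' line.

Apply in order:
  add 8.124.110.48/28 -> H4 at depth 28
  add 152.193.192.0/20 -> H5 at depth 20
  add 34.182.72.112/28 -> H6 at depth 28
  Q 34.182.72.114: descend 0010001010110110010010000111 ; hops seen [H6] ; pick H6
  add 152.0.0.0/8 -> H6 at depth 8
  add 0.0.0.0/0 -> H3 at depth 0
  add 8.124.0.0/16 -> H1 at depth 16
  add 34.182.64.0/20 -> H0 at depth 20
  add 34.182.64.0/20 -> H1 at depth 20
  Q 8.124.110.48: descend 0000100001111100011011100011 ; hops seen [H3,H1,H4] ; pick H4
  add 152.193.202.96/27 -> H1 at depth 27
  del 0.0.0.0/0 (clear depth 0)
  add 19.208.0.0/12 -> H1 at depth 12
  add 8.96.0.0/11 -> H0 at depth 11
  add 8.112.0.0/12 -> H2 at depth 12
  add 34.182.64.0/18 -> H0 at depth 18
  Q 145.66.70.114: descend 1001 ; hops seen [∅] ; pick no-route
  add 152.193.202.112/28 -> H1 at depth 28
  add 34.182.0.0/16 -> H0 at depth 16
  Q 8.112.0.0: descend 000010000111 ; hops seen [H0,H2] ; pick H2
  Q 152.193.202.99: descend 100110001100000111001010011 ; hops seen [H6,H5,H1] ; pick H1
  add 34.182.0.0/16 -> H3 at depth 16
  add 19.208.0.0/12 -> H0 at depth 12

== LOOKUPS ==
["H6","H4","no-route","H2","H1"]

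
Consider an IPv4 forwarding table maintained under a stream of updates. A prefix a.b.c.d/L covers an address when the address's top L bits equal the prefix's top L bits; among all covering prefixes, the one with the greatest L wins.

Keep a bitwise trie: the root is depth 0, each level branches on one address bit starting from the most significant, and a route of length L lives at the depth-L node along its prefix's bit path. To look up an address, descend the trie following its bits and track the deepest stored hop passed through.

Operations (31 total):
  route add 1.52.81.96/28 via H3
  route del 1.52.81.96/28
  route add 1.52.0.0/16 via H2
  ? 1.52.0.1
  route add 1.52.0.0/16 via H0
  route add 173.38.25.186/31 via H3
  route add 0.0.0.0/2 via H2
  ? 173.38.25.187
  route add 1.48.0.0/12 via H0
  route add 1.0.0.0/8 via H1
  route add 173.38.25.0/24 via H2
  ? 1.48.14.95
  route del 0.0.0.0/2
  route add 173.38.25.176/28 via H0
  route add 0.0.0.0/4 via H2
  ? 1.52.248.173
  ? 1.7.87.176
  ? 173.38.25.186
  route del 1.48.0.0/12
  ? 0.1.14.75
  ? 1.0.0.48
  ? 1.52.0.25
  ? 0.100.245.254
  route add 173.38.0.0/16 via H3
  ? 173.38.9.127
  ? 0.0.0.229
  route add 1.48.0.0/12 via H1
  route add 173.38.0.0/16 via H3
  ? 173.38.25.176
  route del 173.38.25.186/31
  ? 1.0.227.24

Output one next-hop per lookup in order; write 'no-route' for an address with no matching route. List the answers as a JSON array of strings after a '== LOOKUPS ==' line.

Process each operation:
  + 1.52.81.96/28 (H3) depth=28
  - 1.52.81.96/28 clear@28
  + 1.52.0.0/16 (H2) depth=16
  ? 1.52.0.1  path d0:-→d1:-→d2:-→d3:-→d4:-→d5:-→d6:-→d7:-→d8:-→d9:-→d10:-→d11:-→d12:-→d13:-→d14:-→d15:-→d16:H2→d17:-  best=H2
  + 1.52.0.0/16 (H0) depth=16
  + 173.38.25.186/31 (H3) depth=31
  + 0.0.0.0/2 (H2) depth=2
  ? 173.38.25.187  path d0:-→d1:-→d2:-→d3:-→d4:-→d5:-→d6:-→d7:-→d8:-→d9:-→d10:-→d11:-→d12:-→d13:-→d14:-→d15:-→d16:-→d17:-→d18:-→d19:-→d20:-→d21:-→d22:-→d23:-→d24:-→d25:-→d26:-→d27:-→d28:-→d29:-→d30:-→d31:H3  best=H3
  + 1.48.0.0/12 (H0) depth=12
  + 1.0.0.0/8 (H1) depth=8
  + 173.38.25.0/24 (H2) depth=24
  ? 1.48.14.95  path d0:-→d1:-→d2:H2→d3:-→d4:-→d5:-→d6:-→d7:-→d8:H1→d9:-→d10:-→d11:-→d12:H0→d13:-  best=H0
  - 0.0.0.0/2 clear@2
  + 173.38.25.176/28 (H0) depth=28
  + 0.0.0.0/4 (H2) depth=4
  ? 1.52.248.173  path d0:-→d1:-→d2:-→d3:-→d4:H2→d5:-→d6:-→d7:-→d8:H1→d9:-→d10:-→d11:-→d12:H0→d13:-→d14:-→d15:-→d16:H0  best=H0
  ? 1.7.87.176  path d0:-→d1:-→d2:-→d3:-→d4:H2→d5:-→d6:-→d7:-→d8:H1→d9:-→d10:-  best=H1
  ? 173.38.25.186  path d0:-→d1:-→d2:-→d3:-→d4:-→d5:-→d6:-→d7:-→d8:-→d9:-→d10:-→d11:-→d12:-→d13:-→d14:-→d15:-→d16:-→d17:-→d18:-→d19:-→d20:-→d21:-→d22:-→d23:-→d24:H2→d25:-→d26:-→d27:-→d28:H0→d29:-→d30:-→d31:H3  best=H3
  - 1.48.0.0/12 clear@12
  ? 0.1.14.75  path d0:-→d1:-→d2:-→d3:-→d4:H2→d5:-→d6:-→d7:-  best=H2
  ? 1.0.0.48  path d0:-→d1:-→d2:-→d3:-→d4:H2→d5:-→d6:-→d7:-→d8:H1→d9:-→d10:-  best=H1
  ? 1.52.0.25  path d0:-→d1:-→d2:-→d3:-→d4:H2→d5:-→d6:-→d7:-→d8:H1→d9:-→d10:-→d11:-→d12:-→d13:-→d14:-→d15:-→d16:H0→d17:-  best=H0
  ? 0.100.245.254  path d0:-→d1:-→d2:-→d3:-→d4:H2→d5:-→d6:-→d7:-  best=H2
  + 173.38.0.0/16 (H3) depth=16
  ? 173.38.9.127  path d0:-→d1:-→d2:-→d3:-→d4:-→d5:-→d6:-→d7:-→d8:-→d9:-→d10:-→d11:-→d12:-→d13:-→d14:-→d15:-→d16:H3→d17:-→d18:-→d19:-  best=H3
  ? 0.0.0.229  path d0:-→d1:-→d2:-→d3:-→d4:H2→d5:-→d6:-→d7:-  best=H2
  + 1.48.0.0/12 (H1) depth=12
  + 173.38.0.0/16 (H3) depth=16
  ? 173.38.25.176  path d0:-→d1:-→d2:-→d3:-→d4:-→d5:-→d6:-→d7:-→d8:-→d9:-→d10:-→d11:-→d12:-→d13:-→d14:-→d15:-→d16:H3→d17:-→d18:-→d19:-→d20:-→d21:-→d22:-→d23:-→d24:H2→d25:-→d26:-→d27:-→d28:H0  best=H0
  - 173.38.25.186/31 clear@31
  ? 1.0.227.24  path d0:-→d1:-→d2:-→d3:-→d4:H2→d5:-→d6:-→d7:-→d8:H1→d9:-→d10:-  best=H1

== LOOKUPS ==
["H2","H3","H0","H0","H1","H3","H2","H1","H0","H2","H3","H2","H0","H1"]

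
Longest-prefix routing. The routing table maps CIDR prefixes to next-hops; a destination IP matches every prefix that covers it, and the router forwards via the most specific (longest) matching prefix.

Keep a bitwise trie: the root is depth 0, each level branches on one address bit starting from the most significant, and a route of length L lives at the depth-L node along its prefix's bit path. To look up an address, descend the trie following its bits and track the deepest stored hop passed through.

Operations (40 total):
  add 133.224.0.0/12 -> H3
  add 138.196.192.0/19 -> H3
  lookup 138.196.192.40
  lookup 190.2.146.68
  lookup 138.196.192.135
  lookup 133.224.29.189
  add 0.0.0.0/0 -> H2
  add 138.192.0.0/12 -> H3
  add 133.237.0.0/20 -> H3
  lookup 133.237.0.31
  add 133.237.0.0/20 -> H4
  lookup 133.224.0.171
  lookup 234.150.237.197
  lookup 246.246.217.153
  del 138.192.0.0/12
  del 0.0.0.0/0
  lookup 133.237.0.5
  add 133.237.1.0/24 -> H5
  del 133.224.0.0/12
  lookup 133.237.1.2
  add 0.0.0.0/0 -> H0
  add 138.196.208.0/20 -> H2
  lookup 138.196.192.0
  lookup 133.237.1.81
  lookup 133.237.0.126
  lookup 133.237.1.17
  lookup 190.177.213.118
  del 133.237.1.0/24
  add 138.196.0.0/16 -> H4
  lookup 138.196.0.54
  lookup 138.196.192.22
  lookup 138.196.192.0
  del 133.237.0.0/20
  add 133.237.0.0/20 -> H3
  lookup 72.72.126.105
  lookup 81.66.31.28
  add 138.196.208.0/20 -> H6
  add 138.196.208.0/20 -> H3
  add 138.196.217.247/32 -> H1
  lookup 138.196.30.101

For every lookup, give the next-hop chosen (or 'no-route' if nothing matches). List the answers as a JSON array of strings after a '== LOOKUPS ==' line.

Apply in order:
  + 133.224.0.0/12 (H3) depth=12
  + 138.196.192.0/19 (H3) depth=19
  Q 138.196.192.40: descend 1000101011000100110 ; hops seen [H3] ; pick H3
  Q 190.2.146.68: descend 10 ; hops seen [∅] ; pick no-route
  Q 138.196.192.135: descend 1000101011000100110 ; hops seen [H3] ; pick H3
  Q 133.224.29.189: descend 100001011110 ; hops seen [H3] ; pick H3
  + 0.0.0.0/0 (H2) depth=0
  + 138.192.0.0/12 (H3) depth=12
  + 133.237.0.0/20 (H3) depth=20
  Q 133.237.0.31: descend 10000101111011010000 ; hops seen [H2,H3,H3] ; pick H3
  + 133.237.0.0/20 (H4) depth=20
  Q 133.224.0.171: descend 100001011110 ; hops seen [H2,H3] ; pick H3
  Q 234.150.237.197: descend 1 ; hops seen [H2] ; pick H2
  Q 246.246.217.153: descend 1 ; hops seen [H2] ; pick H2
  - 138.192.0.0/12 clear@12
  - 0.0.0.0/0 clear@0
  Q 133.237.0.5: descend 10000101111011010000 ; hops seen [H3,H4] ; pick H4
  + 133.237.1.0/24 (H5) depth=24
  - 133.224.0.0/12 clear@12
  Q 133.237.1.2: descend 100001011110110100000001 ; hops seen [H4,H5] ; pick H5
  + 0.0.0.0/0 (H0) depth=0
  + 138.196.208.0/20 (H2) depth=20
  Q 138.196.192.0: descend 1000101011000100110 ; hops seen [H0,H3] ; pick H3
  Q 133.237.1.81: descend 100001011110110100000001 ; hops seen [H0,H4,H5] ; pick H5
  Q 133.237.0.126: descend 10000101111011010000000 ; hops seen [H0,H4] ; pick H4
  Q 133.237.1.17: descend 100001011110110100000001 ; hops seen [H0,H4,H5] ; pick H5
  Q 190.177.213.118: descend 10 ; hops seen [H0] ; pick H0
  - 133.237.1.0/24 clear@24
  + 138.196.0.0/16 (H4) depth=16
  Q 138.196.0.54: descend 1000101011000100 ; hops seen [H0,H4] ; pick H4
  Q 138.196.192.22: descend 1000101011000100110 ; hops seen [H0,H4,H3] ; pick H3
  Q 138.196.192.0: descend 1000101011000100110 ; hops seen [H0,H4,H3] ; pick H3
  - 133.237.0.0/20 clear@20
  + 133.237.0.0/20 (H3) depth=20
  Q 72.72.126.105: descend ε ; hops seen [H0] ; pick H0
  Q 81.66.31.28: descend ε ; hops seen [H0] ; pick H0
  + 138.196.208.0/20 (H6) depth=20
  + 138.196.208.0/20 (H3) depth=20
  + 138.196.217.247/32 (H1) depth=32
  Q 138.196.30.101: descend 1000101011000100 ; hops seen [H0,H4] ; pick H4

== LOOKUPS ==
["H3","no-route","H3","H3","H3","H3","H2","H2","H4","H5","H3","H5","H4","H5","H0","H4","H3","H3","H0","H0","H4"]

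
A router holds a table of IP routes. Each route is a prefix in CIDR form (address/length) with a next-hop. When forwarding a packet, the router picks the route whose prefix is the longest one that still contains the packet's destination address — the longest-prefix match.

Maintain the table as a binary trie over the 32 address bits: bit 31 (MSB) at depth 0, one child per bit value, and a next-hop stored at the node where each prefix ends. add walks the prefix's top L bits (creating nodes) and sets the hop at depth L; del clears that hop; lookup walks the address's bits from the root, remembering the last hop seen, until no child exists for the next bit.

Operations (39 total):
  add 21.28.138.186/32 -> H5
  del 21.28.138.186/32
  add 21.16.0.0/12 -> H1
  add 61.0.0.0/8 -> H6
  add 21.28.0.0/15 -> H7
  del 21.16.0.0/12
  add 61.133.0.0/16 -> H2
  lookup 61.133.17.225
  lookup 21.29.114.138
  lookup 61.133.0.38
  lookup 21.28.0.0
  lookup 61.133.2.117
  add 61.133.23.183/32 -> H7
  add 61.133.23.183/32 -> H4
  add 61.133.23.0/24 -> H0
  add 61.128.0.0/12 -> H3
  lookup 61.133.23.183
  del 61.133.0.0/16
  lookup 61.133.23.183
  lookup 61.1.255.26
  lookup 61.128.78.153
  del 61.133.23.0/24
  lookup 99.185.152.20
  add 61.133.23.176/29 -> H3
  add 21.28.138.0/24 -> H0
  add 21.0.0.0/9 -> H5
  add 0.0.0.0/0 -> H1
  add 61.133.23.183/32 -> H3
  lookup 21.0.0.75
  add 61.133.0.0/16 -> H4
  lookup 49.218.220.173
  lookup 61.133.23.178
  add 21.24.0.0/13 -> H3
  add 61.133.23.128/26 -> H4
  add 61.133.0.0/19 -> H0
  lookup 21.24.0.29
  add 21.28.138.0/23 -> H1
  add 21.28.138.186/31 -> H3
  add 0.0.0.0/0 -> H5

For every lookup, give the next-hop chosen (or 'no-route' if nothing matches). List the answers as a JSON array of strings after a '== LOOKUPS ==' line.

Trace:
  add 21.28.138.186/32 -> H5 at depth 32
  - 21.28.138.186/32 clear@32
  add 21.16.0.0/12 -> H1 at depth 12
  add 61.0.0.0/8 -> H6 at depth 8
  add 21.28.0.0/15 -> H7 at depth 15
  - 21.16.0.0/12 clear@12
  add 61.133.0.0/16 -> H2 at depth 16
  lookup 61.133.17.225: bits 0011110110000101 walk d0:-→d1:-→d2:-→d3:-→d4:-→d5:-→d6:-→d7:-→d8:H6→d9:-→d10:-→d11:-→d12:-→d13:-→d14:-→d15:-→d16:H2 -> H2
  lookup 21.29.114.138: bits 000101010001110 walk d0:-→d1:-→d2:-→d3:-→d4:-→d5:-→d6:-→d7:-→d8:-→d9:-→d10:-→d11:-→d12:-→d13:-→d14:-→d15:H7 -> H7
  lookup 61.133.0.38: bits 0011110110000101 walk d0:-→d1:-→d2:-→d3:-→d4:-→d5:-→d6:-→d7:-→d8:H6→d9:-→d10:-→d11:-→d12:-→d13:-→d14:-→d15:-→d16:H2 -> H2
  lookup 21.28.0.0: bits 0001010100011100 walk d0:-→d1:-→d2:-→d3:-→d4:-→d5:-→d6:-→d7:-→d8:-→d9:-→d10:-→d11:-→d12:-→d13:-→d14:-→d15:H7→d16:- -> H7
  lookup 61.133.2.117: bits 0011110110000101 walk d0:-→d1:-→d2:-→d3:-→d4:-→d5:-→d6:-→d7:-→d8:H6→d9:-→d10:-→d11:-→d12:-→d13:-→d14:-→d15:-→d16:H2 -> H2
  add 61.133.23.183/32 -> H7 at depth 32
  add 61.133.23.183/32 -> H4 at depth 32
  add 61.133.23.0/24 -> H0 at depth 24
  add 61.128.0.0/12 -> H3 at depth 12
  lookup 61.133.23.183: bits 00111101100001010001011110110111 walk d0:-→d1:-→d2:-→d3:-→d4:-→d5:-→d6:-→d7:-→d8:H6→d9:-→d10:-→d11:-→d12:H3→d13:-→d14:-→d15:-→d16:H2→d17:-→d18:-→d19:-→d20:-→d21:-→d22:-→d23:-→d24:H0→d25:-→d26:-→d27:-→d28:-→d29:-→d30:-→d31:-→d32:H4 -> H4
  - 61.133.0.0/16 clear@16
  lookup 61.133.23.183: bits 00111101100001010001011110110111 walk d0:-→d1:-→d2:-→d3:-→d4:-→d5:-→d6:-→d7:-→d8:H6→d9:-→d10:-→d11:-→d12:H3→d13:-→d14:-→d15:-→d16:-→d17:-→d18:-→d19:-→d20:-→d21:-→d22:-→d23:-→d24:H0→d25:-→d26:-→d27:-→d28:-→d29:-→d30:-→d31:-→d32:H4 -> H4
  lookup 61.1.255.26: bits 00111101 walk d0:-→d1:-→d2:-→d3:-→d4:-→d5:-→d6:-→d7:-→d8:H6 -> H6
  lookup 61.128.78.153: bits 0011110110000 walk d0:-→d1:-→d2:-→d3:-→d4:-→d5:-→d6:-→d7:-→d8:H6→d9:-→d10:-→d11:-→d12:H3→d13:- -> H3
  - 61.133.23.0/24 clear@24
  lookup 99.185.152.20: bits 0 walk d0:-→d1:- -> no-route
  add 61.133.23.176/29 -> H3 at depth 29
  add 21.28.138.0/24 -> H0 at depth 24
  add 21.0.0.0/9 -> H5 at depth 9
  add 0.0.0.0/0 -> H1 at depth 0
  add 61.133.23.183/32 -> H3 at depth 32
  lookup 21.0.0.75: bits 00010101000 walk d0:H1→d1:-→d2:-→d3:-→d4:-→d5:-→d6:-→d7:-→d8:-→d9:H5→d10:-→d11:- -> H5
  add 61.133.0.0/16 -> H4 at depth 16
  lookup 49.218.220.173: bits 0011 walk d0:H1→d1:-→d2:-→d3:-→d4:- -> H1
  lookup 61.133.23.178: bits 00111101100001010001011110110 walk d0:H1→d1:-→d2:-→d3:-→d4:-→d5:-→d6:-→d7:-→d8:H6→d9:-→d10:-→d11:-→d12:H3→d13:-→d14:-→d15:-→d16:H4→d17:-→d18:-→d19:-→d20:-→d21:-→d22:-→d23:-→d24:-→d25:-→d26:-→d27:-→d28:-→d29:H3 -> H3
  add 21.24.0.0/13 -> H3 at depth 13
  add 61.133.23.128/26 -> H4 at depth 26
  add 61.133.0.0/19 -> H0 at depth 19
  lookup 21.24.0.29: bits 0001010100011 walk d0:H1→d1:-→d2:-→d3:-→d4:-→d5:-→d6:-→d7:-→d8:-→d9:H5→d10:-→d11:-→d12:-→d13:H3 -> H3
  add 21.28.138.0/23 -> H1 at depth 23
  add 21.28.138.186/31 -> H3 at depth 31
  add 0.0.0.0/0 -> H5 at depth 0

== LOOKUPS ==
["H2","H7","H2","H7","H2","H4","H4","H6","H3","no-route","H5","H1","H3","H3"]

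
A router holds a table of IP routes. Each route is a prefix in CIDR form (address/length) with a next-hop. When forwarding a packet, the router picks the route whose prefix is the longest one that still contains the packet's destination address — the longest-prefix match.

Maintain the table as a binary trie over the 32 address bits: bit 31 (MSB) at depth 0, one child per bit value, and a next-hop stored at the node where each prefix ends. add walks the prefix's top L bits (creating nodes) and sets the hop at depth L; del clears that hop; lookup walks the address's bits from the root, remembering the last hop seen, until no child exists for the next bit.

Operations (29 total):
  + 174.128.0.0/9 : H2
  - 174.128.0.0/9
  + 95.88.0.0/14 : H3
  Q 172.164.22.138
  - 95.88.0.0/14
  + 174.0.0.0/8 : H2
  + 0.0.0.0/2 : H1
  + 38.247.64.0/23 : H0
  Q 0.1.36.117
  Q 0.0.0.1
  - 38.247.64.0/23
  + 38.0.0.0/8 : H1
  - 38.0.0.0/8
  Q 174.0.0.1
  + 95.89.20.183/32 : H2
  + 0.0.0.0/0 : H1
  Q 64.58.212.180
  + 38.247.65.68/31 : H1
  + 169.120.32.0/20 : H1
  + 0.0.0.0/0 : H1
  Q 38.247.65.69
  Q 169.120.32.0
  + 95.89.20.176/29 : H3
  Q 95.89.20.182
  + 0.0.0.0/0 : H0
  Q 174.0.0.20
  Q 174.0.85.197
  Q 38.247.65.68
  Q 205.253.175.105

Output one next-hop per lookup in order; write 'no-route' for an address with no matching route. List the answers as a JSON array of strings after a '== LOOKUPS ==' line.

Process each operation:
  + 174.128.0.0/9 (H2) depth=9
  del 174.128.0.0/9 (clear depth 9)
  + 95.88.0.0/14 (H3) depth=14
  ? 172.164.22.138  path d0:-→d1:-→d2:-→d3:-→d4:-→d5:-→d6:-  best=no-route
  del 95.88.0.0/14 (clear depth 14)
  + 174.0.0.0/8 (H2) depth=8
  + 0.0.0.0/2 (H1) depth=2
  + 38.247.64.0/23 (H0) depth=23
  ? 0.1.36.117  path d0:-→d1:-→d2:H1  best=H1
  ? 0.0.0.1  path d0:-→d1:-→d2:H1  best=H1
  del 38.247.64.0/23 (clear depth 23)
  + 38.0.0.0/8 (H1) depth=8
  del 38.0.0.0/8 (clear depth 8)
  ? 174.0.0.1  path d0:-→d1:-→d2:-→d3:-→d4:-→d5:-→d6:-→d7:-→d8:H2  best=H2
  + 95.89.20.183/32 (H2) depth=32
  + 0.0.0.0/0 (H1) depth=0
  ? 64.58.212.180  path d0:H1→d1:-→d2:-→d3:-  best=H1
  + 38.247.65.68/31 (H1) depth=31
  + 169.120.32.0/20 (H1) depth=20
  + 0.0.0.0/0 (H1) depth=0
  ? 38.247.65.69  path d0:H1→d1:-→d2:H1→d3:-→d4:-→d5:-→d6:-→d7:-→d8:-→d9:-→d10:-→d11:-→d12:-→d13:-→d14:-→d15:-→d16:-→d17:-→d18:-→d19:-→d20:-→d21:-→d22:-→d23:-→d24:-→d25:-→d26:-→d27:-→d28:-→d29:-→d30:-→d31:H1  best=H1
  ? 169.120.32.0  path d0:H1→d1:-→d2:-→d3:-→d4:-→d5:-→d6:-→d7:-→d8:-→d9:-→d10:-→d11:-→d12:-→d13:-→d14:-→d15:-→d16:-→d17:-→d18:-→d19:-→d20:H1  best=H1
  + 95.89.20.176/29 (H3) depth=29
  ? 95.89.20.182  path d0:H1→d1:-→d2:-→d3:-→d4:-→d5:-→d6:-→d7:-→d8:-→d9:-→d10:-→d11:-→d12:-→d13:-→d14:-→d15:-→d16:-→d17:-→d18:-→d19:-→d20:-→d21:-→d22:-→d23:-→d24:-→d25:-→d26:-→d27:-→d28:-→d29:H3→d30:-→d31:-  best=H3
  + 0.0.0.0/0 (H0) depth=0
  ? 174.0.0.20  path d0:H0→d1:-→d2:-→d3:-→d4:-→d5:-→d6:-→d7:-→d8:H2  best=H2
  ? 174.0.85.197  path d0:H0→d1:-→d2:-→d3:-→d4:-→d5:-→d6:-→d7:-→d8:H2  best=H2
  ? 38.247.65.68  path d0:H0→d1:-→d2:H1→d3:-→d4:-→d5:-→d6:-→d7:-→d8:-→d9:-→d10:-→d11:-→d12:-→d13:-→d14:-→d15:-→d16:-→d17:-→d18:-→d19:-→d20:-→d21:-→d22:-→d23:-→d24:-→d25:-→d26:-→d27:-→d28:-→d29:-→d30:-→d31:H1  best=H1
  ? 205.253.175.105  path d0:H0→d1:-  best=H0

== LOOKUPS ==
["no-route","H1","H1","H2","H1","H1","H1","H3","H2","H2","H1","H0"]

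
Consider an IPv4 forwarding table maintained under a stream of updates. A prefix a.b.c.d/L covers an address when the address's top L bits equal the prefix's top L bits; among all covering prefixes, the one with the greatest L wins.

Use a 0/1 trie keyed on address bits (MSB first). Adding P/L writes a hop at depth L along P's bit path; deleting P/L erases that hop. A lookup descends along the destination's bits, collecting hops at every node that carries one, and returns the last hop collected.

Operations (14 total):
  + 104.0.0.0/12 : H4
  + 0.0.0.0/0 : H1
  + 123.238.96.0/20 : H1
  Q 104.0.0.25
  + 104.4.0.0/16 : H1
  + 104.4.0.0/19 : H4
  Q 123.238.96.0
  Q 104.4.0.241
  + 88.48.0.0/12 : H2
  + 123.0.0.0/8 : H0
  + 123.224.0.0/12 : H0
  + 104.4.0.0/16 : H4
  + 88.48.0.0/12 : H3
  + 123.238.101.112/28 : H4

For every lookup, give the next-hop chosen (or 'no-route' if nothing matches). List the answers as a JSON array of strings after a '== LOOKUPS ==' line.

Process each operation:
  add 104.0.0.0/12 -> H4 at depth 12
  add 0.0.0.0/0 -> H1 at depth 0
  add 123.238.96.0/20 -> H1 at depth 20
  lookup 104.0.0.25: bits 011010000000 walk d0:H1→d1:-→d2:-→d3:-→d4:-→d5:-→d6:-→d7:-→d8:-→d9:-→d10:-→d11:-→d12:H4 -> H4
  add 104.4.0.0/16 -> H1 at depth 16
  add 104.4.0.0/19 -> H4 at depth 19
  lookup 123.238.96.0: bits 01111011111011100110 walk d0:H1→d1:-→d2:-→d3:-→d4:-→d5:-→d6:-→d7:-→d8:-→d9:-→d10:-→d11:-→d12:-→d13:-→d14:-→d15:-→d16:-→d17:-→d18:-→d19:-→d20:H1 -> H1
  lookup 104.4.0.241: bits 0110100000000100000 walk d0:H1→d1:-→d2:-→d3:-→d4:-→d5:-→d6:-→d7:-→d8:-→d9:-→d10:-→d11:-→d12:H4→d13:-→d14:-→d15:-→d16:H1→d17:-→d18:-→d19:H4 -> H4
  add 88.48.0.0/12 -> H2 at depth 12
  add 123.0.0.0/8 -> H0 at depth 8
  add 123.224.0.0/12 -> H0 at depth 12
  add 104.4.0.0/16 -> H4 at depth 16
  add 88.48.0.0/12 -> H3 at depth 12
  add 123.238.101.112/28 -> H4 at depth 28

== LOOKUPS ==
["H4","H1","H4"]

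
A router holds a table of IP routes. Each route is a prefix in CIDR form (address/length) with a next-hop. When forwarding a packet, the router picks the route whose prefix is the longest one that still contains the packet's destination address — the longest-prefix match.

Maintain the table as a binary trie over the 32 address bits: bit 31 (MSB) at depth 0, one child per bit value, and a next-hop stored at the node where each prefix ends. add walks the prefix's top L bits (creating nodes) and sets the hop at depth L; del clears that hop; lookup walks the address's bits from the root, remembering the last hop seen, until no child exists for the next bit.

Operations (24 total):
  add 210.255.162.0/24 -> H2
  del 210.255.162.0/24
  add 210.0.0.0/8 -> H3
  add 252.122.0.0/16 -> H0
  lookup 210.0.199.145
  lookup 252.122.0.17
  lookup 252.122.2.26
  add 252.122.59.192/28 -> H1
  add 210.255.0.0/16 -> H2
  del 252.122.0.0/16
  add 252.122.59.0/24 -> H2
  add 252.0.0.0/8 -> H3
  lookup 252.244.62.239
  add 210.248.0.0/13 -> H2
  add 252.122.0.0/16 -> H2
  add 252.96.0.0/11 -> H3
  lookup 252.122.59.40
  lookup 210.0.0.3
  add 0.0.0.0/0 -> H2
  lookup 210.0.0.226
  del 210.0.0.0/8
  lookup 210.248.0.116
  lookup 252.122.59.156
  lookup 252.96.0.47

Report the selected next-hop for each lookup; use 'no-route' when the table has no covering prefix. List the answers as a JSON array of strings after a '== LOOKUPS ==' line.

Apply in order:
  add 210.255.162.0/24 -> H2 at depth 24
  - 210.255.162.0/24 clear@24
  add 210.0.0.0/8 -> H3 at depth 8
  add 252.122.0.0/16 -> H0 at depth 16
  lookup 210.0.199.145: bits 11010010 walk d0:-→d1:-→d2:-→d3:-→d4:-→d5:-→d6:-→d7:-→d8:H3 -> H3
  lookup 252.122.0.17: bits 1111110001111010 walk d0:-→d1:-→d2:-→d3:-→d4:-→d5:-→d6:-→d7:-→d8:-→d9:-→d10:-→d11:-→d12:-→d13:-→d14:-→d15:-→d16:H0 -> H0
  lookup 252.122.2.26: bits 1111110001111010 walk d0:-→d1:-→d2:-→d3:-→d4:-→d5:-→d6:-→d7:-→d8:-→d9:-→d10:-→d11:-→d12:-→d13:-→d14:-→d15:-→d16:H0 -> H0
  add 252.122.59.192/28 -> H1 at depth 28
  add 210.255.0.0/16 -> H2 at depth 16
  - 252.122.0.0/16 clear@16
  add 252.122.59.0/24 -> H2 at depth 24
  add 252.0.0.0/8 -> H3 at depth 8
  lookup 252.244.62.239: bits 11111100 walk d0:-→d1:-→d2:-→d3:-→d4:-→d5:-→d6:-→d7:-→d8:H3 -> H3
  add 210.248.0.0/13 -> H2 at depth 13
  add 252.122.0.0/16 -> H2 at depth 16
  add 252.96.0.0/11 -> H3 at depth 11
  lookup 252.122.59.40: bits 111111000111101000111011 walk d0:-→d1:-→d2:-→d3:-→d4:-→d5:-→d6:-→d7:-→d8:H3→d9:-→d10:-→d11:H3→d12:-→d13:-→d14:-→d15:-→d16:H2→d17:-→d18:-→d19:-→d20:-→d21:-→d22:-→d23:-→d24:H2 -> H2
  lookup 210.0.0.3: bits 11010010 walk d0:-→d1:-→d2:-→d3:-→d4:-→d5:-→d6:-→d7:-→d8:H3 -> H3
  add 0.0.0.0/0 -> H2 at depth 0
  lookup 210.0.0.226: bits 11010010 walk d0:H2→d1:-→d2:-→d3:-→d4:-→d5:-→d6:-→d7:-→d8:H3 -> H3
  - 210.0.0.0/8 clear@8
  lookup 210.248.0.116: bits 1101001011111 walk d0:H2→d1:-→d2:-→d3:-→d4:-→d5:-→d6:-→d7:-→d8:-→d9:-→d10:-→d11:-→d12:-→d13:H2 -> H2
  lookup 252.122.59.156: bits 1111110001111010001110111 walk d0:H2→d1:-→d2:-→d3:-→d4:-→d5:-→d6:-→d7:-→d8:H3→d9:-→d10:-→d11:H3→d12:-→d13:-→d14:-→d15:-→d16:H2→d17:-→d18:-→d19:-→d20:-→d21:-→d22:-→d23:-→d24:H2→d25:- -> H2
  lookup 252.96.0.47: bits 11111100011 walk d0:H2→d1:-→d2:-→d3:-→d4:-→d5:-→d6:-→d7:-→d8:H3→d9:-→d10:-→d11:H3 -> H3

== LOOKUPS ==
["H3","H0","H0","H3","H2","H3","H3","H2","H2","H3"]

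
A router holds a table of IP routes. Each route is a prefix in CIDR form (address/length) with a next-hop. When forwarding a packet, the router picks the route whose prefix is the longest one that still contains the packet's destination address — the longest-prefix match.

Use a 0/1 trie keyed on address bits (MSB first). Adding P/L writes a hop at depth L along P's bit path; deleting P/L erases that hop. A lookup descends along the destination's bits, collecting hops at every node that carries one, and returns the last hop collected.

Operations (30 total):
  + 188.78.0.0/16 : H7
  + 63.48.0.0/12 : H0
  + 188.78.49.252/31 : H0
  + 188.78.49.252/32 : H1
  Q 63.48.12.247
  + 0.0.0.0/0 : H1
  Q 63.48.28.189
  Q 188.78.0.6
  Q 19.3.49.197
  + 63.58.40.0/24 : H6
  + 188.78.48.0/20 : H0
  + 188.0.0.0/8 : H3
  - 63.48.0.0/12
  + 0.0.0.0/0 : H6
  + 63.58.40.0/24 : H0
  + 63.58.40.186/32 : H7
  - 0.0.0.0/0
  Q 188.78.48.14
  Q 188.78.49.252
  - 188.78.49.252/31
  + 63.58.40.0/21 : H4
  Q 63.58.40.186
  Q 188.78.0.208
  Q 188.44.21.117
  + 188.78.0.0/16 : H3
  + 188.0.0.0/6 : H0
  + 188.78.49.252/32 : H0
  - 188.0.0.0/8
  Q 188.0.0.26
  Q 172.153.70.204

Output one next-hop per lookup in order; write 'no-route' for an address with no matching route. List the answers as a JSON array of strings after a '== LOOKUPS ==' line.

Process each operation:
  add 188.78.0.0/16 -> H7 at depth 16
  add 63.48.0.0/12 -> H0 at depth 12
  add 188.78.49.252/31 -> H0 at depth 31
  add 188.78.49.252/32 -> H1 at depth 32
  ? 63.48.12.247  path d0:-→d1:-→d2:-→d3:-→d4:-→d5:-→d6:-→d7:-→d8:-→d9:-→d10:-→d11:-→d12:H0  best=H0
  add 0.0.0.0/0 -> H1 at depth 0
  ? 63.48.28.189  path d0:H1→d1:-→d2:-→d3:-→d4:-→d5:-→d6:-→d7:-→d8:-→d9:-→d10:-→d11:-→d12:H0  best=H0
  ? 188.78.0.6  path d0:H1→d1:-→d2:-→d3:-→d4:-→d5:-→d6:-→d7:-→d8:-→d9:-→d10:-→d11:-→d12:-→d13:-→d14:-→d15:-→d16:H7→d17:-→d18:-  best=H7
  ? 19.3.49.197  path d0:H1→d1:-→d2:-  best=H1
  add 63.58.40.0/24 -> H6 at depth 24
  add 188.78.48.0/20 -> H0 at depth 20
  add 188.0.0.0/8 -> H3 at depth 8
  - 63.48.0.0/12 clear@12
  add 0.0.0.0/0 -> H6 at depth 0
  add 63.58.40.0/24 -> H0 at depth 24
  add 63.58.40.186/32 -> H7 at depth 32
  - 0.0.0.0/0 clear@0
  ? 188.78.48.14  path d0:-→d1:-→d2:-→d3:-→d4:-→d5:-→d6:-→d7:-→d8:H3→d9:-→d10:-→d11:-→d12:-→d13:-→d14:-→d15:-→d16:H7→d17:-→d18:-→d19:-→d20:H0→d21:-→d22:-→d23:-  best=H0
  ? 188.78.49.252  path d0:-→d1:-→d2:-→d3:-→d4:-→d5:-→d6:-→d7:-→d8:H3→d9:-→d10:-→d11:-→d12:-→d13:-→d14:-→d15:-→d16:H7→d17:-→d18:-→d19:-→d20:H0→d21:-→d22:-→d23:-→d24:-→d25:-→d26:-→d27:-→d28:-→d29:-→d30:-→d31:H0→d32:H1  best=H1
  - 188.78.49.252/31 clear@31
  add 63.58.40.0/21 -> H4 at depth 21
  ? 63.58.40.186  path d0:-→d1:-→d2:-→d3:-→d4:-→d5:-→d6:-→d7:-→d8:-→d9:-→d10:-→d11:-→d12:-→d13:-→d14:-→d15:-→d16:-→d17:-→d18:-→d19:-→d20:-→d21:H4→d22:-→d23:-→d24:H0→d25:-→d26:-→d27:-→d28:-→d29:-→d30:-→d31:-→d32:H7  best=H7
  ? 188.78.0.208  path d0:-→d1:-→d2:-→d3:-→d4:-→d5:-→d6:-→d7:-→d8:H3→d9:-→d10:-→d11:-→d12:-→d13:-→d14:-→d15:-→d16:H7→d17:-→d18:-  best=H7
  ? 188.44.21.117  path d0:-→d1:-→d2:-→d3:-→d4:-→d5:-→d6:-→d7:-→d8:H3→d9:-  best=H3
  add 188.78.0.0/16 -> H3 at depth 16
  add 188.0.0.0/6 -> H0 at depth 6
  add 188.78.49.252/32 -> H0 at depth 32
  - 188.0.0.0/8 clear@8
  ? 188.0.0.26  path d0:-→d1:-→d2:-→d3:-→d4:-→d5:-→d6:H0→d7:-→d8:-→d9:-  best=H0
  ? 172.153.70.204  path d0:-→d1:-→d2:-→d3:-  best=no-route

== LOOKUPS ==
["H0","H0","H7","H1","H0","H1","H7","H7","H3","H0","no-route"]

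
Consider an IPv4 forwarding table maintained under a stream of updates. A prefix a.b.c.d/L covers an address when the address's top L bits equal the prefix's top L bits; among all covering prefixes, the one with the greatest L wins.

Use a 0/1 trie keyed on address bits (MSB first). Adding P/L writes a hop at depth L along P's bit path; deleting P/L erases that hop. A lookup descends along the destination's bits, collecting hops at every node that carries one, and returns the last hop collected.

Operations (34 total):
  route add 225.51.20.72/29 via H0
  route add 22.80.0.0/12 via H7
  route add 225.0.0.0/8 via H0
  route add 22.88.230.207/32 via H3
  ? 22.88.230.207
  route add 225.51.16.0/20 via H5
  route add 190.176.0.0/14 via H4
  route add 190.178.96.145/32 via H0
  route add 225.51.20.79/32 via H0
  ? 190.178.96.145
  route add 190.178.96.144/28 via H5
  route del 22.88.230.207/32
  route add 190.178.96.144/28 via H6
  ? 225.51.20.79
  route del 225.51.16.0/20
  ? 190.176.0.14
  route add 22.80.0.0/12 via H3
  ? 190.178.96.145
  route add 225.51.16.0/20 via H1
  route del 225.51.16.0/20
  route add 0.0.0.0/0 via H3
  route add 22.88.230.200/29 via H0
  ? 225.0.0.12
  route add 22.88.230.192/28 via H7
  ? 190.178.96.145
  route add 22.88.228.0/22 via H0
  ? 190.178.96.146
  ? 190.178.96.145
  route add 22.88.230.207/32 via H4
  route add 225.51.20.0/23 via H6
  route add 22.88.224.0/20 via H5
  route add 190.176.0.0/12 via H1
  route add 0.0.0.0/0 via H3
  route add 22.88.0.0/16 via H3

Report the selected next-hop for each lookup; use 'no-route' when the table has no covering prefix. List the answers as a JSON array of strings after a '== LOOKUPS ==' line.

Process each operation:
  add 225.51.20.72/29 -> H0 at depth 29
  add 22.80.0.0/12 -> H7 at depth 12
  add 225.0.0.0/8 -> H0 at depth 8
  add 22.88.230.207/32 -> H3 at depth 32
  ? 22.88.230.207  path d0:-→d1:-→d2:-→d3:-→d4:-→d5:-→d6:-→d7:-→d8:-→d9:-→d10:-→d11:-→d12:H7→d13:-→d14:-→d15:-→d16:-→d17:-→d18:-→d19:-→d20:-→d21:-→d22:-→d23:-→d24:-→d25:-→d26:-→d27:-→d28:-→d29:-→d30:-→d31:-→d32:H3  best=H3
  add 225.51.16.0/20 -> H5 at depth 20
  add 190.176.0.0/14 -> H4 at depth 14
  add 190.178.96.145/32 -> H0 at depth 32
  add 225.51.20.79/32 -> H0 at depth 32
  ? 190.178.96.145  path d0:-→d1:-→d2:-→d3:-→d4:-→d5:-→d6:-→d7:-→d8:-→d9:-→d10:-→d11:-→d12:-→d13:-→d14:H4→d15:-→d16:-→d17:-→d18:-→d19:-→d20:-→d21:-→d22:-→d23:-→d24:-→d25:-→d26:-→d27:-→d28:-→d29:-→d30:-→d31:-→d32:H0  best=H0
  add 190.178.96.144/28 -> H5 at depth 28
  del 22.88.230.207/32 (clear depth 32)
  add 190.178.96.144/28 -> H6 at depth 28
  ? 225.51.20.79  path d0:-→d1:-→d2:-→d3:-→d4:-→d5:-→d6:-→d7:-→d8:H0→d9:-→d10:-→d11:-→d12:-→d13:-→d14:-→d15:-→d16:-→d17:-→d18:-→d19:-→d20:H5→d21:-→d22:-→d23:-→d24:-→d25:-→d26:-→d27:-→d28:-→d29:H0→d30:-→d31:-→d32:H0  best=H0
  del 225.51.16.0/20 (clear depth 20)
  ? 190.176.0.14  path d0:-→d1:-→d2:-→d3:-→d4:-→d5:-→d6:-→d7:-→d8:-→d9:-→d10:-→d11:-→d12:-→d13:-→d14:H4  best=H4
  add 22.80.0.0/12 -> H3 at depth 12
  ? 190.178.96.145  path d0:-→d1:-→d2:-→d3:-→d4:-→d5:-→d6:-→d7:-→d8:-→d9:-→d10:-→d11:-→d12:-→d13:-→d14:H4→d15:-→d16:-→d17:-→d18:-→d19:-→d20:-→d21:-→d22:-→d23:-→d24:-→d25:-→d26:-→d27:-→d28:H6→d29:-→d30:-→d31:-→d32:H0  best=H0
  add 225.51.16.0/20 -> H1 at depth 20
  del 225.51.16.0/20 (clear depth 20)
  add 0.0.0.0/0 -> H3 at depth 0
  add 22.88.230.200/29 -> H0 at depth 29
  ? 225.0.0.12  path d0:H3→d1:-→d2:-→d3:-→d4:-→d5:-→d6:-→d7:-→d8:H0→d9:-→d10:-  best=H0
  add 22.88.230.192/28 -> H7 at depth 28
  ? 190.178.96.145  path d0:H3→d1:-→d2:-→d3:-→d4:-→d5:-→d6:-→d7:-→d8:-→d9:-→d10:-→d11:-→d12:-→d13:-→d14:H4→d15:-→d16:-→d17:-→d18:-→d19:-→d20:-→d21:-→d22:-→d23:-→d24:-→d25:-→d26:-→d27:-→d28:H6→d29:-→d30:-→d31:-→d32:H0  best=H0
  add 22.88.228.0/22 -> H0 at depth 22
  ? 190.178.96.146  path d0:H3→d1:-→d2:-→d3:-→d4:-→d5:-→d6:-→d7:-→d8:-→d9:-→d10:-→d11:-→d12:-→d13:-→d14:H4→d15:-→d16:-→d17:-→d18:-→d19:-→d20:-→d21:-→d22:-→d23:-→d24:-→d25:-→d26:-→d27:-→d28:H6→d29:-→d30:-  best=H6
  ? 190.178.96.145  path d0:H3→d1:-→d2:-→d3:-→d4:-→d5:-→d6:-→d7:-→d8:-→d9:-→d10:-→d11:-→d12:-→d13:-→d14:H4→d15:-→d16:-→d17:-→d18:-→d19:-→d20:-→d21:-→d22:-→d23:-→d24:-→d25:-→d26:-→d27:-→d28:H6→d29:-→d30:-→d31:-→d32:H0  best=H0
  add 22.88.230.207/32 -> H4 at depth 32
  add 225.51.20.0/23 -> H6 at depth 23
  add 22.88.224.0/20 -> H5 at depth 20
  add 190.176.0.0/12 -> H1 at depth 12
  add 0.0.0.0/0 -> H3 at depth 0
  add 22.88.0.0/16 -> H3 at depth 16

== LOOKUPS ==
["H3","H0","H0","H4","H0","H0","H0","H6","H0"]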